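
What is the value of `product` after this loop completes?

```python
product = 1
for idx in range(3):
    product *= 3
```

3^3 = 27
`product` takes the values: 1 → 3 → 9 → 27

Answer: 27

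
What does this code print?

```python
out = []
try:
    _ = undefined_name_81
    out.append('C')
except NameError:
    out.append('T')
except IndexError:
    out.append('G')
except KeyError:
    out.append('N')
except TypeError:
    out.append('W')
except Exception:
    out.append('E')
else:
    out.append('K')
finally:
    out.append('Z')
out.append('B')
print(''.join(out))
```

Execution trace: 'T' (except NameError) → 'Z' (finally) → 'B' (after the try/except). Output: TZB

Answer: TZB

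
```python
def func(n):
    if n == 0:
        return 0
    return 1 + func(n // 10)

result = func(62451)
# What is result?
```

Count of digits of 62451: 5

Answer: 5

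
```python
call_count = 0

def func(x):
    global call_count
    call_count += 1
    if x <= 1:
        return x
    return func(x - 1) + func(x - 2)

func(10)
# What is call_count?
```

Calls(x) = 1 + Calls(x-1) + Calls(x-2); Calls(0)=Calls(1)=1. For x=10 this gives 177.

Answer: 177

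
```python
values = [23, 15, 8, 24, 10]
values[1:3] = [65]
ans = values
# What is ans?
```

Trace:
`values = [23, 15, 8, 24, 10]` → values = [23, 15, 8, 24, 10]
`values[1:3] = [65]` → values = [23, 65, 24, 10]
`ans = values` → ans = [23, 65, 24, 10]
So ans = [23, 65, 24, 10]

Answer: [23, 65, 24, 10]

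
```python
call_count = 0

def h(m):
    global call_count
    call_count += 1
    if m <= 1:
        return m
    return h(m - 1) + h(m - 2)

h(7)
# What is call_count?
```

Calls(m) = 1 + Calls(m-1) + Calls(m-2); Calls(0)=Calls(1)=1. For m=7 this gives 41.

Answer: 41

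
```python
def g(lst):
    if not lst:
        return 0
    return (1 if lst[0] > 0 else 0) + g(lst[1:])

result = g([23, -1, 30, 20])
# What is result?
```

Count of positive elements in [23, -1, 30, 20] = 3

Answer: 3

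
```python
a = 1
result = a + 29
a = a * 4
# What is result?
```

Trace:
`a = 1` → a = 1
`result = a + 29` → result = 30
`a = a * 4` → a = 4
So result = 30

Answer: 30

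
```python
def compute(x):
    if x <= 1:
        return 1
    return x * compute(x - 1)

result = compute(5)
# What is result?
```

compute(5) = 5 * 4 * 3 * 2 * 1 = 120

Answer: 120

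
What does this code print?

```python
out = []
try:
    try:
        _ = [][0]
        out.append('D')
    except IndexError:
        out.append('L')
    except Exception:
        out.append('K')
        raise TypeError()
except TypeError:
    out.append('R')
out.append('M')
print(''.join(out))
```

Execution trace: 'L' (inner except IndexError) → 'M' (after the try/except). Output: LM

Answer: LM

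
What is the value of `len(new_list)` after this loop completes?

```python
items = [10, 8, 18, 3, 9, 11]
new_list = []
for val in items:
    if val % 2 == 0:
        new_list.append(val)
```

Count even numbers in [10, 8, 18, 3, 9, 11]
`new_list` takes the values: [] → [10] → [10, 8] → [10, 8, 18]
So `len(new_list)` = 3

Answer: 3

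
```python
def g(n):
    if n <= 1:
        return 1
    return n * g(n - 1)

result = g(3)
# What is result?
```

g(3) = 3 * 2 * 1 = 6

Answer: 6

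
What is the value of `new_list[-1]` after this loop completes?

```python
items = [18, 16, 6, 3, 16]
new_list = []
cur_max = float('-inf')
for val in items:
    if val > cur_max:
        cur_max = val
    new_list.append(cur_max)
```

Running max ends at 18
`new_list` takes the values: [] → [18] → [18, 18] → [18, 18, 18] → [18, 18, 18, 18] → [18, 18, 18, 18, 18]
So `new_list[-1]` = 18

Answer: 18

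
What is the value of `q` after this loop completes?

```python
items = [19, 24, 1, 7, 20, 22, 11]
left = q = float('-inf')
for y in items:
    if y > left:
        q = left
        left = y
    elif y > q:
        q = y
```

Second largest (with repeats) in [19, 24, 1, 7, 20, 22, 11]
`q` takes the values: -inf → 19 → 20 → 22

Answer: 22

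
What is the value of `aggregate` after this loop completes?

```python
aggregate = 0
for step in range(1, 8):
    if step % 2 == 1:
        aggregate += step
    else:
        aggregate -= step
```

Add odd, subtract even
`aggregate` takes the values: 0 → 1 → -1 → 2 → -2 → 3 → -3 → 4

Answer: 4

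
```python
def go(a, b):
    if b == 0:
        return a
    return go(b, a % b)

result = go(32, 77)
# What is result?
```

go(32, 77) -> go(77, 32) -> go(32, 13) -> go(13, 6) -> go(6, 1) -> go(1, 0) -> 1

Answer: 1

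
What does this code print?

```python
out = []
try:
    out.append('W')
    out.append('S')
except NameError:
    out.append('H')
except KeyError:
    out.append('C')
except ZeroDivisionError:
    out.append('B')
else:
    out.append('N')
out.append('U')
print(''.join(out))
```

Execution trace: 'W' (try body) → 'S' (try body, no exception) → 'N' (else) → 'U' (after the try/except). Output: WSNU

Answer: WSNU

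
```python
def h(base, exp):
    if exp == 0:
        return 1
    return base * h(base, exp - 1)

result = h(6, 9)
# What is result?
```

h(6, 9) = 6 * 6 * 6 * 6 * 6 * 6 * 6 * 6 * 6 = 10077696

Answer: 10077696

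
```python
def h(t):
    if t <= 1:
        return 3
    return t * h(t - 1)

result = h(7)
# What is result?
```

h(7) = 7 * 6 * 5 * 4 * 3 * 2 * 3 = 15120

Answer: 15120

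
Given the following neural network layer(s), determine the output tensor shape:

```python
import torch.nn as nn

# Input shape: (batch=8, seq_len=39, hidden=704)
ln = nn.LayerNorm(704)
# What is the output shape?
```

Input: (8, 39, 704) -> Output: (8, 39, 704)

Answer: (8, 39, 704)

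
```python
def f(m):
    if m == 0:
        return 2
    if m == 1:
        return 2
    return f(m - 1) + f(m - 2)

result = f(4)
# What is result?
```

Build up from base cases: f(0)=2, f(1)=2, f(2)=4, f(3)=6, f(4)=10

Answer: 10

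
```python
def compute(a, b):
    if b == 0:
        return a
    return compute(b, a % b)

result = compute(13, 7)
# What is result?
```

compute(13, 7) -> compute(7, 6) -> compute(6, 1) -> compute(1, 0) -> 1

Answer: 1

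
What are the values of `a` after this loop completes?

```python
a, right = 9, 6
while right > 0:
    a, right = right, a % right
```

GCD of 9 and 6
`a` takes the values: 9 → 6 → 3

Answer: 3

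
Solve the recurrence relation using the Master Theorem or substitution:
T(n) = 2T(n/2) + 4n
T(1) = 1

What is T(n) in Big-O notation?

By Master Theorem: a=2, b=2, f(n)=4n. Since log_2(2) = 1 and f(n) = Θ(n^1), Case 2 applies. T(n) = O(n log n).

Answer: O(n log n)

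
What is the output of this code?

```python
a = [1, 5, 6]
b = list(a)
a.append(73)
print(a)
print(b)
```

Key concept: list() constructor creates copy.
Step by step:
`a = [1, 5, 6]` → a = [1, 5, 6]
`b = list(a)` → b = [1, 5, 6]
`a.append(73)` → a = [1, 5, 6, 73]
`print(a)` → prints [1, 5, 6, 73]
`print(b)` → prints [1, 5, 6]

Answer:
[1, 5, 6, 73]
[1, 5, 6]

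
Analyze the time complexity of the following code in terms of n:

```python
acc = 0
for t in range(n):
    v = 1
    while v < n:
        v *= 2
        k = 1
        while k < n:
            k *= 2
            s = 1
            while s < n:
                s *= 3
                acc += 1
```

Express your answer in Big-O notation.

Each loop level contributes: n × log n × log n × log n. Multiplying the contributions gives O(n log^3 n).

Answer: O(n log^3 n)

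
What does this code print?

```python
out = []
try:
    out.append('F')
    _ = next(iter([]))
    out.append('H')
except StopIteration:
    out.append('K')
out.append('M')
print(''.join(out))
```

Execution trace: 'F' (try body) → 'K' (except StopIteration) → 'M' (after the try/except). Output: FKM

Answer: FKM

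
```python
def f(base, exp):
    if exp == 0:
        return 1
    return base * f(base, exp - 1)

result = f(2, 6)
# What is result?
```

f(2, 6) = 2 * 2 * 2 * 2 * 2 * 2 = 64

Answer: 64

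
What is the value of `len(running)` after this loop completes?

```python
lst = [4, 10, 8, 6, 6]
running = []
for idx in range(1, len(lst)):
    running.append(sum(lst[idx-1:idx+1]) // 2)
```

Number of 2-element averages
`running` takes the values: [] → [7] → [7, 9] → [7, 9, 7] → [7, 9, 7, 6]
So `len(running)` = 4

Answer: 4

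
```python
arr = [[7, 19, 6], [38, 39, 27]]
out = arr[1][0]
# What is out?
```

Trace:
`arr = [[7, 19, 6], [38, 39, 27]]` → arr = [[7, 19, 6], [38, 39, 27]]
`out = arr[1][0]` → out = 38
So out = 38

Answer: 38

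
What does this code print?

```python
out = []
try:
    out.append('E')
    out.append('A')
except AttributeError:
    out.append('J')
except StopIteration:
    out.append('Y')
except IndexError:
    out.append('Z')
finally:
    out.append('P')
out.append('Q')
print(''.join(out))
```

Execution trace: 'E' (try body) → 'A' (try body, no exception) → 'P' (finally) → 'Q' (after the try/except). Output: EAPQ

Answer: EAPQ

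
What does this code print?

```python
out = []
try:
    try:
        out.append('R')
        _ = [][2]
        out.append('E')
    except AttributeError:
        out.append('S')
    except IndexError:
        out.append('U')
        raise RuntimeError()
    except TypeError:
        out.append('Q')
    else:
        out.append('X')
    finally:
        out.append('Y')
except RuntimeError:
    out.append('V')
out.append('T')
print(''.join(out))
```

Execution trace: 'R' (inner try body) → 'U' (inner except IndexError) → 'Y' (inner finally) → 'V' (outer except RuntimeError) → 'T' (after the try/except). Output: RUYVT

Answer: RUYVT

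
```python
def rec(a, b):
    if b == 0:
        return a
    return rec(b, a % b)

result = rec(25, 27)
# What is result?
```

rec(25, 27) -> rec(27, 25) -> rec(25, 2) -> rec(2, 1) -> rec(1, 0) -> 1

Answer: 1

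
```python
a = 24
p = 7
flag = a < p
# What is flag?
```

Trace:
`a = 24` → a = 24
`p = 7` → p = 7
`flag = a < p` → flag = False
So flag = False

Answer: False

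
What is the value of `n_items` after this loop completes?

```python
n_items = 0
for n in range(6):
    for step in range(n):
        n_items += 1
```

Triangle number: 0+1+2+...+5
`n_items` takes the values: 0 → 1 → 2 → 3 → 4 → 5 → 6 → 7 → 8 → 9 → 10 → 11 → 12 → 13 → 14 → 15

Answer: 15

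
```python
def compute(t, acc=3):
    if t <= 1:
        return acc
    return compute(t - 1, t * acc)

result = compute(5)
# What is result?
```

Accumulator trace (n, acc): (5, 3) -> (4, 15) -> (3, 60) -> (2, 180) -> (1, 360) -> return 360

Answer: 360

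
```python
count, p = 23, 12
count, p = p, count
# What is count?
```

Trace:
`count, p = 23, 12` → count = 23; p = 12
`count, p = p, count` → count = 12; p = 23
So count = 12

Answer: 12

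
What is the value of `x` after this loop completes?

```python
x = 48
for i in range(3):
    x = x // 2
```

Halve 3 times: 48 // 2^3 = 6
`x` takes the values: 48 → 24 → 12 → 6

Answer: 6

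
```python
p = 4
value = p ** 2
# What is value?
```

Trace:
`p = 4` → p = 4
`value = p ** 2` → value = 16
So value = 16

Answer: 16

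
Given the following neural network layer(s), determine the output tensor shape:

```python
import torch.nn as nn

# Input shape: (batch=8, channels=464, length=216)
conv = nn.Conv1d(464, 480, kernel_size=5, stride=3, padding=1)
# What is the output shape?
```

Input: (8, 464, 216) -> Output: (8, 480, 72)

Answer: (8, 480, 72)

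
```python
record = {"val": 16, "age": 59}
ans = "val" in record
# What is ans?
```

Trace:
`record = {"val": 16, "age": 59}` → record = {'val': 16, 'age': 59}
`ans = "val" in record` → ans = True
So ans = True

Answer: True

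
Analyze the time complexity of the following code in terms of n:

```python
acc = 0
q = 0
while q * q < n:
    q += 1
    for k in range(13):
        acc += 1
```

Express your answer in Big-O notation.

Each loop level contributes: √n × 1. Multiplying the contributions gives O(√n).

Answer: O(√n)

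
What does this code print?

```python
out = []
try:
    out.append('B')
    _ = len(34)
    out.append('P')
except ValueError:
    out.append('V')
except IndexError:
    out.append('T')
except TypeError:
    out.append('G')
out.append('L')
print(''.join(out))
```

Execution trace: 'B' (try body) → 'G' (except TypeError) → 'L' (after the try/except). Output: BGL

Answer: BGL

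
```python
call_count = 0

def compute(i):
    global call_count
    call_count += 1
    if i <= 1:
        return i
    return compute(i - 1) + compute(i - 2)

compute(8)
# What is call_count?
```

Calls(i) = 1 + Calls(i-1) + Calls(i-2); Calls(0)=Calls(1)=1. For i=8 this gives 67.

Answer: 67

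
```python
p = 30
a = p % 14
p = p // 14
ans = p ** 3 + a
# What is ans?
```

Trace:
`p = 30` → p = 30
`a = p % 14` → a = 2
`p = p // 14` → p = 2
`ans = p ** 3 + a` → ans = 10
So ans = 10

Answer: 10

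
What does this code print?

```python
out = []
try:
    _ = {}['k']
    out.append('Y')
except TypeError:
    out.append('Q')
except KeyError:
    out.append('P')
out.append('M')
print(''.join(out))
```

Execution trace: 'P' (except KeyError) → 'M' (after the try/except). Output: PM

Answer: PM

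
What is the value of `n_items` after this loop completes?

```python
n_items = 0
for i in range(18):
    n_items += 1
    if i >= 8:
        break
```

Loop breaks when i reaches 8, n_items is 9
`n_items` takes the values: 0 → 1 → 2 → 3 → 4 → 5 → 6 → 7 → 8 → 9

Answer: 9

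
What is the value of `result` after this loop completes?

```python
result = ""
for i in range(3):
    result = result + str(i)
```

Concatenate digits 0 to 2
`result` takes the values: "" → "0" → "01" → "012"

Answer: "012"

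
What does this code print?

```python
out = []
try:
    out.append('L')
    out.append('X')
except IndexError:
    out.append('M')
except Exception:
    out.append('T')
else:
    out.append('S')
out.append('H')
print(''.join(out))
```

Execution trace: 'L' (try body) → 'X' (try body, no exception) → 'S' (else) → 'H' (after the try/except). Output: LXSH

Answer: LXSH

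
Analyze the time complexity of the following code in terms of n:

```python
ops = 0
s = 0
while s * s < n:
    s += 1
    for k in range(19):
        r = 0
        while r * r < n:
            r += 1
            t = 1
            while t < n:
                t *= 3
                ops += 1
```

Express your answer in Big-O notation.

Each loop level contributes: √n × 1 × √n × log n. Multiplying the contributions gives O(n log n).

Answer: O(n log n)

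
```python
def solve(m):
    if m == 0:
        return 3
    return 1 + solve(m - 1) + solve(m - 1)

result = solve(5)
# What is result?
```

solve(m) = 1 + 2·solve(m-1), solve(0)=3. Closed form: (3+1)·2^5 - 1 = 127.

Answer: 127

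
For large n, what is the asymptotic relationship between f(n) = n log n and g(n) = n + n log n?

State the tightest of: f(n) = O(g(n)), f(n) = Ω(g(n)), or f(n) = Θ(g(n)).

n log n vs n + n log n: f(n) = Θ(g(n)) — they are asymptotically equivalent (the n term is dominated).

Answer: f(n) = Θ(g(n)) — they are asymptotically equivalent (the n term is dominated).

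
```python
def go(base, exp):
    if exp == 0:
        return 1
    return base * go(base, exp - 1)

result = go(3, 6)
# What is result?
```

go(3, 6) = 3 * 3 * 3 * 3 * 3 * 3 = 729

Answer: 729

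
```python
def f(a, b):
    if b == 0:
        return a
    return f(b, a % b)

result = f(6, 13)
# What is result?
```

f(6, 13) -> f(13, 6) -> f(6, 1) -> f(1, 0) -> 1

Answer: 1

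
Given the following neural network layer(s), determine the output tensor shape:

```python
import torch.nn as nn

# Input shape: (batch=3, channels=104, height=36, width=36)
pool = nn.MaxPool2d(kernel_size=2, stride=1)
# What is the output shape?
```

Input: (3, 104, 36, 36) -> Output: (3, 104, 35, 35)

Answer: (3, 104, 35, 35)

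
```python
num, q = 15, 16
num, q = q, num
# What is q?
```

Trace:
`num, q = 15, 16` → num = 15; q = 16
`num, q = q, num` → num = 16; q = 15
So q = 15

Answer: 15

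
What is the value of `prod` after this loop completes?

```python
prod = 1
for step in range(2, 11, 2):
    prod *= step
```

Product of even numbers 2 to 10
`prod` takes the values: 1 → 2 → 8 → 48 → 384 → 3840

Answer: 3840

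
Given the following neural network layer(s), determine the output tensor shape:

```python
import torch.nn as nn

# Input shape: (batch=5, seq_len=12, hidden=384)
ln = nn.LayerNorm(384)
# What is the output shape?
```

Input: (5, 12, 384) -> Output: (5, 12, 384)

Answer: (5, 12, 384)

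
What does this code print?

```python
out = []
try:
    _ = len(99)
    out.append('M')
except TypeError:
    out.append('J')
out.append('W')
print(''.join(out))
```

Execution trace: 'J' (except TypeError) → 'W' (after the try/except). Output: JW

Answer: JW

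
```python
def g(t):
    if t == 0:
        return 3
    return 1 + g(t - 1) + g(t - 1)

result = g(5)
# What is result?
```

g(t) = 1 + 2·g(t-1), g(0)=3. Closed form: (3+1)·2^5 - 1 = 127.

Answer: 127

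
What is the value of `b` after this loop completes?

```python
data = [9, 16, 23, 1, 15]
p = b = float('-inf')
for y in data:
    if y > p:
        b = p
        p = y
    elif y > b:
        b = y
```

Second largest (with repeats) in [9, 16, 23, 1, 15]
`b` takes the values: -inf → 9 → 16

Answer: 16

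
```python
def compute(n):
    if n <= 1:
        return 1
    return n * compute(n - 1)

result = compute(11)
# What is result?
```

compute(11) = 11 * 10 * 9 * 8 * 7 * 6 * 5 * 4 * 3 * 2 * 1 = 39916800

Answer: 39916800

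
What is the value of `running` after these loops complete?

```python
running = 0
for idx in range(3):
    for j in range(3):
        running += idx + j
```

Sum of all idx+j for idx,j in 3x3
`running` takes the values: 0 → 1 → 3 → 4 → 6 → 9 → 11 → 14 → 18

Answer: 18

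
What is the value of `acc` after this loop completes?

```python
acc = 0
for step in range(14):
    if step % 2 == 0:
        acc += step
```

Sum of even numbers 0 to 13
`acc` takes the values: 0 → 2 → 6 → 12 → 20 → 30 → 42

Answer: 42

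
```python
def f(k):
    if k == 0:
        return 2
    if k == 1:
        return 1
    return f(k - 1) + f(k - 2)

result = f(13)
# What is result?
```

Build up from base cases: f(0)=2, f(1)=1, f(2)=3, f(3)=4, f(4)=7, f(5)=11, f(6)=18, ..., f(13)=521

Answer: 521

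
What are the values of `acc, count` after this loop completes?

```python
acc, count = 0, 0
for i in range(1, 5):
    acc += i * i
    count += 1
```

Sum of squares and count
`acc, count` takes the values: (0, 0) → (1, 0) → (1, 1) → (5, 1) → (5, 2) → (14, 2) → (14, 3) → (30, 3) → (30, 4)

Answer: 30, 4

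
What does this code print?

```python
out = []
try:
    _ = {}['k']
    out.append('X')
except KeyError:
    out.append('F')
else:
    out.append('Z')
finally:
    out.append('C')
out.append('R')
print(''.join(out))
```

Execution trace: 'F' (except KeyError) → 'C' (finally) → 'R' (after the try/except). Output: FCR

Answer: FCR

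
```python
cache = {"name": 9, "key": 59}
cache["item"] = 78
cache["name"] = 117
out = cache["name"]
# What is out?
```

Trace:
`cache = {"name": 9, "key": 59}` → cache = {'name': 9, 'key': 59}
`cache["item"] = 78` → cache = {'name': 9, 'key': 59, 'item': 78}
`cache["name"] = 117` → cache = {'name': 117, 'key': 59, 'item': 78}
`out = cache["name"]` → out = 117
So out = 117

Answer: 117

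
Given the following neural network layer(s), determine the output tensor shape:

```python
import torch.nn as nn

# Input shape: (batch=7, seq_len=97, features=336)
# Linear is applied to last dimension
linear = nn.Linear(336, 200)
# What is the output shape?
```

Input: (7, 97, 336) -> Output: (7, 97, 200)

Answer: (7, 97, 200)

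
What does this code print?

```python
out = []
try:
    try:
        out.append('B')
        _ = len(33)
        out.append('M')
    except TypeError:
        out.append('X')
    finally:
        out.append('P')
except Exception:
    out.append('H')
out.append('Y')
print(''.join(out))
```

Execution trace: 'B' (inner try body) → 'X' (inner except TypeError) → 'P' (inner finally) → 'Y' (after the try/except). Output: BXPY

Answer: BXPY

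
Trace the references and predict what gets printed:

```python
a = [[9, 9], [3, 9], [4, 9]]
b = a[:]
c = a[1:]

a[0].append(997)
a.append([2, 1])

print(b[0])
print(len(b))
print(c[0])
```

Key concept: slice with nested mutation.
Step by step:
`a = [[9, 9], [3, 9], [4, 9]]` → a = [[9, 9], [3, 9], [4, 9]]
`b = a[:]` → b = [[9, 9], [3, 9], [4, 9]]
`c = a[1:]` → c = [[3, 9], [4, 9]]
`a[0].append(997)` → a = [[9, 9, 997], [3, 9], [4, 9]]; b = [[9, 9, 997], [3, 9], [4, 9]]
`a.append([2, 1])` → a = [[9, 9, 997], [3, 9], [4, 9], [2, 1]]
`print(b[0])` → prints [9, 9, 997]
`print(len(b))` → prints 3
`print(c[0])` → prints [3, 9]

Answer:
[9, 9, 997]
3
[3, 9]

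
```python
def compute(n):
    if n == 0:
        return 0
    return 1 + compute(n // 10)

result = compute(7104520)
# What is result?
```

Count of digits of 7104520: 7

Answer: 7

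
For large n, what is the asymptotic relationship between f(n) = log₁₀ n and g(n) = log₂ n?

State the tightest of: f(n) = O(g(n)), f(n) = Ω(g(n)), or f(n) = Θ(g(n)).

log₁₀ n vs log₂ n: f(n) = Θ(g(n)) — they are asymptotically equivalent (log bases differ by a constant factor).

Answer: f(n) = Θ(g(n)) — they are asymptotically equivalent (log bases differ by a constant factor).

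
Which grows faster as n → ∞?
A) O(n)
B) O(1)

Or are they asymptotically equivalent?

O(n) vs O(1): Higher order terms dominate.

Answer: A) O(n) grows faster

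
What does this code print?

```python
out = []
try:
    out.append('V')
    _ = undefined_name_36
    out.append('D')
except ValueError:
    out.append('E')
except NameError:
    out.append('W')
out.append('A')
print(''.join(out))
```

Execution trace: 'V' (try body) → 'W' (except NameError) → 'A' (after the try/except). Output: VWA

Answer: VWA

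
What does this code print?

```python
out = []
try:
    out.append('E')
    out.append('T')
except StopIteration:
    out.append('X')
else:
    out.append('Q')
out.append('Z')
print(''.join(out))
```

Execution trace: 'E' (try body) → 'T' (try body, no exception) → 'Q' (else) → 'Z' (after the try/except). Output: ETQZ

Answer: ETQZ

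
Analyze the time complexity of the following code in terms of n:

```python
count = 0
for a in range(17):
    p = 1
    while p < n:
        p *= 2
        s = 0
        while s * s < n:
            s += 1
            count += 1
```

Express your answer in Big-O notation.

Each loop level contributes: 1 × log n × √n. Multiplying the contributions gives O(√n log n).

Answer: O(√n log n)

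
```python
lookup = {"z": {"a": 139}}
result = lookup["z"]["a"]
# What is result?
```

Trace:
`lookup = {"z": {"a": 139}}` → lookup = {'z': {'a': 139}}
`result = lookup["z"]["a"]` → result = 139
So result = 139

Answer: 139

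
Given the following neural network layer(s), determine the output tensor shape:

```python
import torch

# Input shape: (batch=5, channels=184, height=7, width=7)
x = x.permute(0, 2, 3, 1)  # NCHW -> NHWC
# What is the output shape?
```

Input: (5, 184, 7, 7) -> Output: (5, 7, 7, 184)

Answer: (5, 7, 7, 184)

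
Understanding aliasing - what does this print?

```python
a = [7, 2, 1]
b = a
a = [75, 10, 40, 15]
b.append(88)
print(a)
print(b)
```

Key concept: rebinding vs mutation: a is rebound to a new list, b still points at the original.
Step by step:
`a = [7, 2, 1]` → a = [7, 2, 1]
`b = a` → b = [7, 2, 1] (same object as a)
`a = [75, 10, 40, 15]` → a = [75, 10, 40, 15]
`b.append(88)` → b = [7, 2, 1, 88]
`print(a)` → prints [75, 10, 40, 15]
`print(b)` → prints [7, 2, 1, 88]

Answer:
[75, 10, 40, 15]
[7, 2, 1, 88]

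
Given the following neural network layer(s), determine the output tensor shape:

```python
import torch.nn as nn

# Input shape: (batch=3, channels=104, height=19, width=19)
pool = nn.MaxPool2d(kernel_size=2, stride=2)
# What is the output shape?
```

Input: (3, 104, 19, 19) -> Output: (3, 104, 9, 9)

Answer: (3, 104, 9, 9)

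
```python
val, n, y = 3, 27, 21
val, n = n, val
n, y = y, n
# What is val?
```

Trace:
`val, n, y = 3, 27, 21` → val = 3; n = 27; y = 21
`val, n = n, val` → val = 27; n = 3
`n, y = y, n` → n = 21; y = 3
So val = 27

Answer: 27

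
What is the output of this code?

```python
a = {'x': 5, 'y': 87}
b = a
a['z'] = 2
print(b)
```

Key concept: dict aliasing.
Step by step:
`a = {'x': 5, 'y': 87}` → a = {'x': 5, 'y': 87}
`b = a` → b = {'x': 5, 'y': 87} (same object as a)
`a['z'] = 2` → a = {'x': 5, 'y': 87, 'z': 2} (same object as b); b = {'x': 5, 'y': 87, 'z': 2} (same object as a)
`print(b)` → prints {'x': 5, 'y': 87, 'z': 2}

Answer: {'x': 5, 'y': 87, 'z': 2}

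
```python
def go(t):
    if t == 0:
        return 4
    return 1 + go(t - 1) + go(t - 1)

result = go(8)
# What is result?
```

go(t) = 1 + 2·go(t-1), go(0)=4. Closed form: (4+1)·2^8 - 1 = 1279.

Answer: 1279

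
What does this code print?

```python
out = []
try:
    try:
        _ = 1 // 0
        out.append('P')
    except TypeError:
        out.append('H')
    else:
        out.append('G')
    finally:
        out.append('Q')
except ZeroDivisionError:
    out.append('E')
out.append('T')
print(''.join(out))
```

Execution trace: 'Q' (finally) → 'E' (outer except ZeroDivisionError) → 'T' (after the try/except). Output: QET

Answer: QET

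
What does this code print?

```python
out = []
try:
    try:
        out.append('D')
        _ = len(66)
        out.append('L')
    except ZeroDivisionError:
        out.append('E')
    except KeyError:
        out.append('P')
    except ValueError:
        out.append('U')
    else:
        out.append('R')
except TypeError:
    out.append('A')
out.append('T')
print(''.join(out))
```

Execution trace: 'D' (inner try body) → 'A' (outer except TypeError) → 'T' (after the try/except). Output: DAT

Answer: DAT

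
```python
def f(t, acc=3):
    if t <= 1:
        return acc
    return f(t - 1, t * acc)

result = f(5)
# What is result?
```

Accumulator trace (n, acc): (5, 3) -> (4, 15) -> (3, 60) -> (2, 180) -> (1, 360) -> return 360

Answer: 360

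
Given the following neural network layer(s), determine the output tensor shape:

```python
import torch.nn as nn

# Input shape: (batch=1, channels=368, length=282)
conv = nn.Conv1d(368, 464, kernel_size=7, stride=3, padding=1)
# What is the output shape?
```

Input: (1, 368, 282) -> Output: (1, 464, 93)

Answer: (1, 464, 93)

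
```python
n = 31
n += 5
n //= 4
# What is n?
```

Trace:
`n = 31` → n = 31
`n += 5` → n = 36
`n //= 4` → n = 9
So n = 9

Answer: 9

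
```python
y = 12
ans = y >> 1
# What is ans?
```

Trace:
`y = 12` → y = 12
`ans = y >> 1` → ans = 6
So ans = 6

Answer: 6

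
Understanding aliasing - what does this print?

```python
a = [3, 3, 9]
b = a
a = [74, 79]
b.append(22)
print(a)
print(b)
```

Key concept: rebinding vs mutation: a is rebound to a new list, b still points at the original.
Step by step:
`a = [3, 3, 9]` → a = [3, 3, 9]
`b = a` → b = [3, 3, 9] (same object as a)
`a = [74, 79]` → a = [74, 79]
`b.append(22)` → b = [3, 3, 9, 22]
`print(a)` → prints [74, 79]
`print(b)` → prints [3, 3, 9, 22]

Answer:
[74, 79]
[3, 3, 9, 22]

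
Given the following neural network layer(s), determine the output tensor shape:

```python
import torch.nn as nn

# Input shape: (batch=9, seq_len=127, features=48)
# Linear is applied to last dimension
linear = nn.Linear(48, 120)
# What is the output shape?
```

Input: (9, 127, 48) -> Output: (9, 127, 120)

Answer: (9, 127, 120)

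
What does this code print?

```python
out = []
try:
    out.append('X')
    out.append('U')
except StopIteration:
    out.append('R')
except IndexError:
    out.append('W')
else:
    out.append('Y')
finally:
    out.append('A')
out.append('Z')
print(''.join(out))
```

Execution trace: 'X' (try body) → 'U' (try body, no exception) → 'Y' (else) → 'A' (finally) → 'Z' (after the try/except). Output: XUYAZ

Answer: XUYAZ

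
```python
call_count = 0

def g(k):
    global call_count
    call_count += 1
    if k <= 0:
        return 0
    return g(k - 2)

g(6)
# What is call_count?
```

Linear recursion stepping by 2: 4 calls from k=6 down to ≤0.

Answer: 4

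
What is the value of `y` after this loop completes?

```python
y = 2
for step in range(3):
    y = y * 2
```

Multiply by 2, 3 times: 2 * 2^3 = 16
`y` takes the values: 2 → 4 → 8 → 16

Answer: 16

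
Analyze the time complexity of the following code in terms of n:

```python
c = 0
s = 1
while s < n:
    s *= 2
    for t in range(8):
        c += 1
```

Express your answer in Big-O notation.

Each loop level contributes: log n × 1. Multiplying the contributions gives O(log n).

Answer: O(log n)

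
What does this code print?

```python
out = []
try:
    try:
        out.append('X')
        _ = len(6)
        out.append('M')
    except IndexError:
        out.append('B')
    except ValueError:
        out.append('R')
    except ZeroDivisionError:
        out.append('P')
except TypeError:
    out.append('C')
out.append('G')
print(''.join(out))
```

Execution trace: 'X' (try body) → 'C' (outer except TypeError) → 'G' (after the try/except). Output: XCG

Answer: XCG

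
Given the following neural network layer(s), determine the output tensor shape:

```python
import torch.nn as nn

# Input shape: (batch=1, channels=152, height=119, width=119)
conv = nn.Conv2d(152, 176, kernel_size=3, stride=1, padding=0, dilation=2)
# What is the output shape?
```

Input: (1, 152, 119, 119) -> Output: (1, 176, 115, 115)

Answer: (1, 176, 115, 115)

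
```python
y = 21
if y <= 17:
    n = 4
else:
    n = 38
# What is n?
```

Trace:
`y = 21` → y = 21
`if y <= 17: ...` → y <= 17 is False, take else branch → n = 38
So n = 38

Answer: 38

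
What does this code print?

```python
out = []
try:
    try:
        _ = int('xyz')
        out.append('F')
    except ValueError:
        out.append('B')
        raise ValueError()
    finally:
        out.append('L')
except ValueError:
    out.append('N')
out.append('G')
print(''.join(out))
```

Execution trace: 'B' (inner except ValueError) → 'L' (inner finally) → 'N' (outer except ValueError) → 'G' (after the try/except). Output: BLNG

Answer: BLNG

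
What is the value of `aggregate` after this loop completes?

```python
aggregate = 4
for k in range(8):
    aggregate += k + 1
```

Start at 4, add 1 to 8 = 40
`aggregate` takes the values: 4 → 5 → 7 → 10 → 14 → 19 → 25 → 32 → 40

Answer: 40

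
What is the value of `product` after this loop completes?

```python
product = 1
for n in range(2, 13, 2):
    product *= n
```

Product of even numbers 2 to 12
`product` takes the values: 1 → 2 → 8 → 48 → 384 → 3840 → 46080

Answer: 46080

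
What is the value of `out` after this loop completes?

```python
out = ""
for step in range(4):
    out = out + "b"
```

Repeat 'b' 4 times
`out` takes the values: "" → "b" → "bb" → "bbb" → "bbbb"

Answer: "bbbb"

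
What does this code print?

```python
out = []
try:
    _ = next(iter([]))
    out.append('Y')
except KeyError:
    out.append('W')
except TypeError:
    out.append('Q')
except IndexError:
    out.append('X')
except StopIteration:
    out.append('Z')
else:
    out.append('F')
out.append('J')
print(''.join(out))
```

Execution trace: 'Z' (except StopIteration) → 'J' (after the try/except). Output: ZJ

Answer: ZJ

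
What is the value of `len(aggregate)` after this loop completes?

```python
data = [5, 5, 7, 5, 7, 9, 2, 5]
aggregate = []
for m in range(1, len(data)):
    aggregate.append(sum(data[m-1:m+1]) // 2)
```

Number of 2-element averages
`aggregate` takes the values: [] → [5] → [5, 6] → [5, 6, 6] → [5, 6, 6, 6] → [5, 6, 6, 6, 8] → [5, 6, 6, 6, 8, 5] → [5, 6, 6, 6, 8, 5, 3]
So `len(aggregate)` = 7

Answer: 7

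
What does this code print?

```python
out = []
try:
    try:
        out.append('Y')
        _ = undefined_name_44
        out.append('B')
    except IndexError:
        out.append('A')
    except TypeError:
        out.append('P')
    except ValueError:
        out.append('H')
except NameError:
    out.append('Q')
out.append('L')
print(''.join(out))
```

Execution trace: 'Y' (try body) → 'Q' (outer except NameError) → 'L' (after the try/except). Output: YQL

Answer: YQL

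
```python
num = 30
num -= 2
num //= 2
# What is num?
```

Trace:
`num = 30` → num = 30
`num -= 2` → num = 28
`num //= 2` → num = 14
So num = 14

Answer: 14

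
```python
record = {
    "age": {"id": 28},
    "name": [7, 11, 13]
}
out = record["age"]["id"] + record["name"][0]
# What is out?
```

Trace:
`record = { ...` → record = {'age': {'id': 28}, 'name': [7, 11, 13]}
`out = record["age"]["id"] + record["name"][0]` → out = 35
So out = 35

Answer: 35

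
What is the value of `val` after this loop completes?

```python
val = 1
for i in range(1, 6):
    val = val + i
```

Start at 1, add 1 through 5
`val` takes the values: 1 → 2 → 4 → 7 → 11 → 16

Answer: 16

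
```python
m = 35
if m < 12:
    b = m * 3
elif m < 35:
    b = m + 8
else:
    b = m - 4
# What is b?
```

Trace:
`m = 35` → m = 35
`if m < 12: ...` → m < 12 is False, m < 35 is False, take else branch → b = 31
So b = 31

Answer: 31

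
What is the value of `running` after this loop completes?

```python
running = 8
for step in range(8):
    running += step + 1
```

Start at 8, add 1 to 8 = 44
`running` takes the values: 8 → 9 → 11 → 14 → 18 → 23 → 29 → 36 → 44

Answer: 44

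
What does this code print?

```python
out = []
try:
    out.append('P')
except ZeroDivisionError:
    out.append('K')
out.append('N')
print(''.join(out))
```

Execution trace: 'P' (try body, no exception) → 'N' (after the try/except). Output: PN

Answer: PN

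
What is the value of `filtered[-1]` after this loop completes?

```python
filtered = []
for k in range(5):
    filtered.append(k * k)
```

Last element of squares 0 to 4
`filtered` takes the values: [] → [0] → [0, 1] → [0, 1, 4] → [0, 1, 4, 9] → [0, 1, 4, 9, 16]
So `filtered[-1]` = 16

Answer: 16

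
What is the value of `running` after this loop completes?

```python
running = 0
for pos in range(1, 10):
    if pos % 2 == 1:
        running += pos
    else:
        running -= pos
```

Add odd, subtract even
`running` takes the values: 0 → 1 → -1 → 2 → -2 → 3 → -3 → 4 → -4 → 5

Answer: 5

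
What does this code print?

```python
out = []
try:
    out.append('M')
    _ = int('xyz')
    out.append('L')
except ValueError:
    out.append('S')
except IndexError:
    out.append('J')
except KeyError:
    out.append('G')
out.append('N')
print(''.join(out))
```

Execution trace: 'M' (try body) → 'S' (except ValueError) → 'N' (after the try/except). Output: MSN

Answer: MSN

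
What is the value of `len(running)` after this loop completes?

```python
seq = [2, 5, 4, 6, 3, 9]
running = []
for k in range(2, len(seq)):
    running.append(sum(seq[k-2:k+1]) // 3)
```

Number of 3-element averages
`running` takes the values: [] → [3] → [3, 5] → [3, 5, 4] → [3, 5, 4, 6]
So `len(running)` = 4

Answer: 4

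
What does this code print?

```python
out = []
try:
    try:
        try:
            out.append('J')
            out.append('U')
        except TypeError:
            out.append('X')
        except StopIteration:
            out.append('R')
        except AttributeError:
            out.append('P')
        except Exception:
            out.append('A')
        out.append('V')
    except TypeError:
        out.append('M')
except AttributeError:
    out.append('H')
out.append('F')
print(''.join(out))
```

Execution trace: 'J' (inner try body) → 'U' (inner try body, no exception) → 'V' (try body, no exception) → 'F' (after the try/except). Output: JUVF

Answer: JUVF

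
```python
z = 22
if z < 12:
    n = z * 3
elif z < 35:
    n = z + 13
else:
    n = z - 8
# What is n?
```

Trace:
`z = 22` → z = 22
`if z < 12: ...` → z < 12 is False, z < 35 is True → n = 35
So n = 35

Answer: 35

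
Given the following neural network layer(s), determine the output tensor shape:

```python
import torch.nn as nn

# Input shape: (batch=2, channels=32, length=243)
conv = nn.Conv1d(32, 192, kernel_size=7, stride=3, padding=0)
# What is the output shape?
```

Input: (2, 32, 243) -> Output: (2, 192, 79)

Answer: (2, 192, 79)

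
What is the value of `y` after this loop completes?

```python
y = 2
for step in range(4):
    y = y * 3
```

Multiply by 3, 4 times: 2 * 3^4 = 162
`y` takes the values: 2 → 6 → 18 → 54 → 162

Answer: 162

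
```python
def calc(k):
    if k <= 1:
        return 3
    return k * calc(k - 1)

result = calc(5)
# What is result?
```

calc(5) = 5 * 4 * 3 * 2 * 3 = 360

Answer: 360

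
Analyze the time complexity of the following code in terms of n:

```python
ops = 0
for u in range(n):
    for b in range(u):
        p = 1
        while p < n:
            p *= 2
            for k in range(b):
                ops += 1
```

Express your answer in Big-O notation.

Each loop level contributes: n × n × log n × n. Multiplying the contributions gives O(n^3 log n).

Answer: O(n^3 log n)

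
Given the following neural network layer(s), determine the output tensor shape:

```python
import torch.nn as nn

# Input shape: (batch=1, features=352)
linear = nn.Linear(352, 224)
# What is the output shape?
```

Input: (1, 352) -> Output: (1, 224)

Answer: (1, 224)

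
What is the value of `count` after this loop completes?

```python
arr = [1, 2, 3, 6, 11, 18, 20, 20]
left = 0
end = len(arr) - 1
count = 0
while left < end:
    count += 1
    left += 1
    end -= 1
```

Iterations until pointers meet (list length 8)
`count` takes the values: 0 → 1 → 2 → 3 → 4

Answer: 4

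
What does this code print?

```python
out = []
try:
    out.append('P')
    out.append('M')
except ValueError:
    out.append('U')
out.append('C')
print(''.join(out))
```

Execution trace: 'P' (try body) → 'M' (try body, no exception) → 'C' (after the try/except). Output: PMC

Answer: PMC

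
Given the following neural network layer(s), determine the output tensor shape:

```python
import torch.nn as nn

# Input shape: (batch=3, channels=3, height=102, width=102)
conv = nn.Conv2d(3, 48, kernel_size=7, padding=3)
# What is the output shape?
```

Input: (3, 3, 102, 102) -> Output: (3, 48, 102, 102)

Answer: (3, 48, 102, 102)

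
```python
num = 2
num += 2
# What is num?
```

Trace:
`num = 2` → num = 2
`num += 2` → num = 4
So num = 4

Answer: 4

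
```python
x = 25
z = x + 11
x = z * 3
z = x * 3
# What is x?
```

Trace:
`x = 25` → x = 25
`z = x + 11` → z = 36
`x = z * 3` → x = 108
`z = x * 3` → z = 324
So x = 108

Answer: 108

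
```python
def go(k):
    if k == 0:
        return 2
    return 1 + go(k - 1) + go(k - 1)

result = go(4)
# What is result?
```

go(k) = 1 + 2·go(k-1), go(0)=2. Closed form: (2+1)·2^4 - 1 = 47.

Answer: 47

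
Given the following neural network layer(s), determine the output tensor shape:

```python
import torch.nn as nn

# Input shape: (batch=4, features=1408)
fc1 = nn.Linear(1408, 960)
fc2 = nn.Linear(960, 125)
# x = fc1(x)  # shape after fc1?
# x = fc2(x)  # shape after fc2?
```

Input: (4, 1408) -> after fc1: (4, 960) -> Output: (4, 125)

Answer: (4, 125)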